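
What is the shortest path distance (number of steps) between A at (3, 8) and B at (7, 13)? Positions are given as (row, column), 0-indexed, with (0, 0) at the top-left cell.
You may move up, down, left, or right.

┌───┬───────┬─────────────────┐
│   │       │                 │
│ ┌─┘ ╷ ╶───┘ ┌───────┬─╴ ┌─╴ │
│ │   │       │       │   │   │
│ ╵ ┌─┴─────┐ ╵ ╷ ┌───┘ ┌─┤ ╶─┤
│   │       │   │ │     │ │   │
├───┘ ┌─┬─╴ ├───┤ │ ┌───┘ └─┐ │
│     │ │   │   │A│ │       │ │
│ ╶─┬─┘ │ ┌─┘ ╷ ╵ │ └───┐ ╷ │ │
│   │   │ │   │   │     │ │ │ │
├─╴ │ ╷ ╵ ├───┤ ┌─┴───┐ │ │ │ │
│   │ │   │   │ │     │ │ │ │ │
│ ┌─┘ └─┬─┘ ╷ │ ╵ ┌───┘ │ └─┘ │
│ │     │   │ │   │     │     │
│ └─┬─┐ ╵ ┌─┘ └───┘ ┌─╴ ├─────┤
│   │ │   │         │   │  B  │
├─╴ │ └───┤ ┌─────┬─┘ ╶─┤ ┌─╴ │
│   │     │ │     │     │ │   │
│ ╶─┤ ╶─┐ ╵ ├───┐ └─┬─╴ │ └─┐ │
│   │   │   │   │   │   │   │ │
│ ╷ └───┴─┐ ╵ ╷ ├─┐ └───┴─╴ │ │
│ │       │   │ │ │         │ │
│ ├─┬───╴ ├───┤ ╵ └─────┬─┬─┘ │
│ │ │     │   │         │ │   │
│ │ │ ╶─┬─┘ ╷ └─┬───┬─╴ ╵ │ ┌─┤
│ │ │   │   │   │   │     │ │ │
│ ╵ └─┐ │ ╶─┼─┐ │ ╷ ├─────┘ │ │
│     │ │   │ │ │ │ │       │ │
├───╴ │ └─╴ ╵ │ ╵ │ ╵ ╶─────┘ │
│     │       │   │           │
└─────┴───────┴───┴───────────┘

Finding path from (3, 8) to (7, 13):
Path: (3,8) → (2,8) → (1,8) → (1,7) → (2,7) → (2,6) → (1,6) → (0,6) → (0,7) → (0,8) → (0,9) → (0,10) → (0,11) → (0,12) → (1,12) → (1,11) → (2,11) → (2,10) → (2,9) → (3,9) → (4,9) → (4,10) → (4,11) → (5,11) → (6,11) → (6,10) → (6,9) → (7,9) → (7,8) → (7,7) → (7,6) → (6,6) → (5,6) → (5,5) → (6,5) → (6,4) → (7,4) → (7,3) → (6,3) → (6,2) → (5,2) → (4,2) → (4,3) → (5,3) → (5,4) → (4,4) → (3,4) → (3,5) → (2,5) → (2,4) → (2,3) → (2,2) → (3,2) → (3,1) → (3,0) → (4,0) → (4,1) → (5,1) → (5,0) → (6,0) → (7,0) → (7,1) → (8,1) → (8,0) → (9,0) → (9,1) → (10,1) → (10,2) → (10,3) → (10,4) → (11,4) → (11,3) → (11,2) → (12,2) → (12,3) → (13,3) → (14,3) → (14,4) → (14,5) → (13,5) → (13,4) → (12,4) → (12,5) → (11,5) → (11,6) → (12,6) → (12,7) → (13,7) → (14,7) → (14,8) → (13,8) → (12,8) → (12,9) → (13,9) → (14,9) → (14,10) → (13,10) → (13,11) → (13,12) → (13,13) → (12,13) → (11,13) → (11,14) → (10,14) → (9,14) → (8,14) → (7,14) → (7,13)
Distance: 107 steps

Solution:

┌───┬───────┬─────────────────┐
│   │       │↱ → → → → → ↓    │
│ ┌─┘ ╷ ╶───┘ ┌───────┬─╴ ┌─╴ │
│ │   │      ↑│↓ ↰    │↓ ↲│   │
│ ╵ ┌─┴─────┐ ╵ ╷ ┌───┘ ┌─┤ ╶─┤
│   │↓ ← ← ↰│↑ ↲│↑│↓ ← ↲│ │   │
├───┘ ┌─┬─╴ ├───┤ │ ┌───┘ └─┐ │
│↓ ← ↲│ │↱ ↑│   │A│↓│       │ │
│ ╶─┬─┘ │ ┌─┘ ╷ ╵ │ └───┐ ╷ │ │
│↳ ↓│↱ ↓│↑│   │   │↳ → ↓│ │ │ │
├─╴ │ ╷ ╵ ├───┤ ┌─┴───┐ │ │ │ │
│↓ ↲│↑│↳ ↑│↓ ↰│ │     │↓│ │ │ │
│ ┌─┘ └─┬─┘ ╷ │ ╵ ┌───┘ │ └─┘ │
│↓│  ↑ ↰│↓ ↲│↑│   │↓ ← ↲│     │
│ └─┬─┐ ╵ ┌─┘ └───┘ ┌─╴ ├─────┤
│↳ ↓│ │↑ ↲│  ↑ ← ← ↲│   │  B ↰│
├─╴ │ └───┤ ┌─────┬─┘ ╶─┤ ┌─╴ │
│↓ ↲│     │ │     │     │ │  ↑│
│ ╶─┤ ╶─┐ ╵ ├───┐ └─┬─╴ │ └─┐ │
│↳ ↓│   │   │   │   │   │   │↑│
│ ╷ └───┴─┐ ╵ ╷ ├─┐ └───┴─╴ │ │
│ │↳ → → ↓│   │ │ │         │↑│
│ ├─┬───╴ ├───┤ ╵ └─────┬─┬─┘ │
│ │ │↓ ← ↲│↱ ↓│         │ │↱ ↑│
│ │ │ ╶─┬─┘ ╷ └─┬───┬─╴ ╵ │ ┌─┤
│ │ │↳ ↓│↱ ↑│↳ ↓│↱ ↓│     │↑│ │
│ ╵ └─┐ │ ╶─┼─┐ │ ╷ ├─────┘ │ │
│     │↓│↑ ↰│ │↓│↑│↓│↱ → → ↑│ │
├───╴ │ └─╴ ╵ │ ╵ │ ╵ ╶─────┘ │
│     │↳ → ↑  │↳ ↑│↳ ↑        │
└─────┴───────┴───┴───────────┘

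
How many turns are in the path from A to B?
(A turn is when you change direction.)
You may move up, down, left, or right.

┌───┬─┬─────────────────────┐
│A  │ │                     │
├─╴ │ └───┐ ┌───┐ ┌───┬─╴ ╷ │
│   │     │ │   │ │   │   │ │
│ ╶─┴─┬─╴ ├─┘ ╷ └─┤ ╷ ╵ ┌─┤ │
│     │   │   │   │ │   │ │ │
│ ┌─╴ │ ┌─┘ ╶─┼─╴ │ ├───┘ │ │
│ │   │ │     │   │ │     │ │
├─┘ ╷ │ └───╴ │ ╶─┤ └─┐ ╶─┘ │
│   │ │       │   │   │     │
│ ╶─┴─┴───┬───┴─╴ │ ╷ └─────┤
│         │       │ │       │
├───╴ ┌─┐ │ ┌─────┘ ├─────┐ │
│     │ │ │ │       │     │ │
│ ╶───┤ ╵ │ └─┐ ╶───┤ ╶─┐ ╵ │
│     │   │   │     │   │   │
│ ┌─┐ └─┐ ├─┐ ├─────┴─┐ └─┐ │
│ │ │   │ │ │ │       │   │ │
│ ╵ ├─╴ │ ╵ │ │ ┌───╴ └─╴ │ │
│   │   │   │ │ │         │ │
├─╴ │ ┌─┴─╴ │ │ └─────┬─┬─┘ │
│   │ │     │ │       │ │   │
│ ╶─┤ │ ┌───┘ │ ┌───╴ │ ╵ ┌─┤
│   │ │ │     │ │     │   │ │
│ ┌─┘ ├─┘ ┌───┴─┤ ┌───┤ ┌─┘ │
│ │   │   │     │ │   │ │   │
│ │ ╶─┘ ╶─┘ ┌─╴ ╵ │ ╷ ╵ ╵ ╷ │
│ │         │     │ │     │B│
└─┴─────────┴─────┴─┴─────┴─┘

Directions: right, down, left, down, right, right, down, left, down, left, down, right, right, down, left, left, down, right, right, down, right, down, left, down, down, down, left, down, right, right, right, right, up, right, right, down, right, up, up, right, right, up, left, left, left, up, up, right, right, right, down, right, right, up, left, up, left, up, right, right, down, right, down, down, down, left, down, left, down, down, right, up, right, down
Number of turns: 51

Solution:

┌───┬─┬─────────────────────┐
│A ↓│ │                     │
├─╴ │ └───┐ ┌───┐ ┌───┬─╴ ╷ │
│↓ ↲│     │ │   │ │   │   │ │
│ ╶─┴─┬─╴ ├─┘ ╷ └─┤ ╷ ╵ ┌─┤ │
│↳ → ↓│   │   │   │ │   │ │ │
│ ┌─╴ │ ┌─┘ ╶─┼─╴ │ ├───┘ │ │
│ │↓ ↲│ │     │   │ │     │ │
├─┘ ╷ │ └───╴ │ ╶─┤ └─┐ ╶─┘ │
│↓ ↲│ │       │   │   │     │
│ ╶─┴─┴───┬───┴─╴ │ ╷ └─────┤
│↳ → ↓    │       │ │       │
├───╴ ┌─┐ │ ┌─────┘ ├─────┐ │
│↓ ← ↲│ │ │ │       │↱ → ↓│ │
│ ╶───┤ ╵ │ └─┐ ╶───┤ ╶─┐ ╵ │
│↳ → ↓│   │   │     │↑ ↰│↳ ↓│
│ ┌─┐ └─┐ ├─┐ ├─────┴─┐ └─┐ │
│ │ │↳ ↓│ │ │ │↱ → → ↓│↑ ↰│↓│
│ ╵ ├─╴ │ ╵ │ │ ┌───╴ └─╴ │ │
│   │↓ ↲│   │ │↑│    ↳ → ↑│↓│
├─╴ │ ┌─┴─╴ │ │ └─────┬─┬─┘ │
│   │↓│     │ │↑ ← ← ↰│ │↓ ↲│
│ ╶─┤ │ ┌───┘ │ ┌───╴ │ ╵ ┌─┤
│   │↓│ │     │ │↱ → ↑│↓ ↲│ │
│ ┌─┘ ├─┘ ┌───┴─┤ ┌───┤ ┌─┘ │
│ │↓ ↲│   │↱ → ↓│↑│   │↓│↱ ↓│
│ │ ╶─┘ ╶─┘ ┌─╴ ╵ │ ╷ ╵ ╵ ╷ │
│ │↳ → → → ↑│  ↳ ↑│ │  ↳ ↑│B│
└─┴─────────┴─────┴─┴─────┴─┘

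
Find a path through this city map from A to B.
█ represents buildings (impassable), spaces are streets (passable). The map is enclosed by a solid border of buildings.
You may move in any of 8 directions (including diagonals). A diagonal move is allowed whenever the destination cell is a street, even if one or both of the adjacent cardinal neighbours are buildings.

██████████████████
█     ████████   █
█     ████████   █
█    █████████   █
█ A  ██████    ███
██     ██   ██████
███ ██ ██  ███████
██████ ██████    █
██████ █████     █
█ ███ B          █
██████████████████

Finding the shortest path from A to B:
Movement: 8-directional
Path length: 7 steps
Directions: right → right → down-right → down-right → down → down → down

Solution:

██████████████████
█     ████████   █
█     ████████   █
█    █████████   █
█ A→↘██████    ███
██   ↘ ██   ██████
███ ██↓██  ███████
██████↓██████    █
██████↓█████     █
█ ███ B          █
██████████████████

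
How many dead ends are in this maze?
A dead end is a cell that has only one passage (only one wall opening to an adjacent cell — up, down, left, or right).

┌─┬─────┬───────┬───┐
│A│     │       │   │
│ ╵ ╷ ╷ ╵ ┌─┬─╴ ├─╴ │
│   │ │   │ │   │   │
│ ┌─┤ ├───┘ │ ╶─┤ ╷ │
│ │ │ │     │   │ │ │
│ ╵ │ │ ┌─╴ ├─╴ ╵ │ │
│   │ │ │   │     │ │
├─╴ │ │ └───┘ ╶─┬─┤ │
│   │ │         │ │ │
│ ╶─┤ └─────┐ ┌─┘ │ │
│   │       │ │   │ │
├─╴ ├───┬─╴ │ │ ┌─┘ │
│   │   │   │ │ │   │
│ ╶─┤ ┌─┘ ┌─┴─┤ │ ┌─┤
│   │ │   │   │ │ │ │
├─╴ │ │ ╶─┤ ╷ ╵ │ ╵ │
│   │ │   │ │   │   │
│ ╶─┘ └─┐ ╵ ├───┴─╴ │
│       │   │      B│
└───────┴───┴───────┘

Checking each cell for number of passages:

Dead ends found at positions:
  (0, 0)
  (0, 8)
  (1, 5)
  (2, 1)
  (3, 4)
  (4, 7)
  (4, 8)
  (6, 3)
  (6, 6)
  (7, 9)
  (9, 3)
  (9, 6)
Total dead ends: 12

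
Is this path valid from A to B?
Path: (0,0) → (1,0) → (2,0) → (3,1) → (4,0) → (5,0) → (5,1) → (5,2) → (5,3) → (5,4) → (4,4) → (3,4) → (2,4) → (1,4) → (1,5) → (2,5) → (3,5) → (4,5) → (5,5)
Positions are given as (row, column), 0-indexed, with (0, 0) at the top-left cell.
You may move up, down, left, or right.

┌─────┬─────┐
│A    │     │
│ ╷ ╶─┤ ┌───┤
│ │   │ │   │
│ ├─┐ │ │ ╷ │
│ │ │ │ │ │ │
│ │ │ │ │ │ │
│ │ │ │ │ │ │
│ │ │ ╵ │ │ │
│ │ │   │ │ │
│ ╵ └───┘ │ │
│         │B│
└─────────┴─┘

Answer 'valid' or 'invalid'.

Checking path validity:
Result: Invalid move at step 3: cannot move from (2, 0) to (3, 1).

invalid

Correct solution:

┌─────┬─────┐
│A    │     │
│ ╷ ╶─┤ ┌───┤
│↓│   │ │↱ ↓│
│ ├─┐ │ │ ╷ │
│↓│ │ │ │↑│↓│
│ │ │ │ │ │ │
│↓│ │ │ │↑│↓│
│ │ │ ╵ │ │ │
│↓│ │   │↑│↓│
│ ╵ └───┘ │ │
│↳ → → → ↑│B│
└─────────┴─┘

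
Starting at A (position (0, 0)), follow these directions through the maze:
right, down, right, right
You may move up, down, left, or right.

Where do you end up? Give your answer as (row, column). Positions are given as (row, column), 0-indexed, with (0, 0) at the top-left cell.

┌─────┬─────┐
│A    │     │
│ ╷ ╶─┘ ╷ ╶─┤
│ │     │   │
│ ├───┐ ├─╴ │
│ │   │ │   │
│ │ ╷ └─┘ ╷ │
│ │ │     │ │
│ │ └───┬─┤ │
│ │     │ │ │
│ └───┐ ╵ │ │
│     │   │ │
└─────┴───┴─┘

Following directions step by step:
Start: (0, 0)
  right: (0, 0) → (0, 1)
  down: (0, 1) → (1, 1)
  right: (1, 1) → (1, 2)
  right: (1, 2) → (1, 3)
Final position: (1, 3)

Path taken:

┌─────┬─────┐
│A ↓  │     │
│ ╷ ╶─┘ ╷ ╶─┤
│ │↳ → B│   │
│ ├───┐ ├─╴ │
│ │   │ │   │
│ │ ╷ └─┘ ╷ │
│ │ │     │ │
│ │ └───┬─┤ │
│ │     │ │ │
│ └───┐ ╵ │ │
│     │   │ │
└─────┴───┴─┘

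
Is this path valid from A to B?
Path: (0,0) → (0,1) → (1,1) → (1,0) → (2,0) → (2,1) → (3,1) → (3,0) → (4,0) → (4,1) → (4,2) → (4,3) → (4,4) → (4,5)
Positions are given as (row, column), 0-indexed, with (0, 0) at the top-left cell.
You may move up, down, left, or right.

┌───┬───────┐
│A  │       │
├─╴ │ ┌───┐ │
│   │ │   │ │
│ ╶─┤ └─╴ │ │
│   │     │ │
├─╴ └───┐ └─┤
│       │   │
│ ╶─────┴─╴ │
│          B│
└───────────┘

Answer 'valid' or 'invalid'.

Checking path validity:
Result: All consecutive moves are passable.

valid

Correct solution:

┌───┬───────┐
│A ↓│       │
├─╴ │ ┌───┐ │
│↓ ↲│ │   │ │
│ ╶─┤ └─╴ │ │
│↳ ↓│     │ │
├─╴ └───┐ └─┤
│↓ ↲    │   │
│ ╶─────┴─╴ │
│↳ → → → → B│
└───────────┘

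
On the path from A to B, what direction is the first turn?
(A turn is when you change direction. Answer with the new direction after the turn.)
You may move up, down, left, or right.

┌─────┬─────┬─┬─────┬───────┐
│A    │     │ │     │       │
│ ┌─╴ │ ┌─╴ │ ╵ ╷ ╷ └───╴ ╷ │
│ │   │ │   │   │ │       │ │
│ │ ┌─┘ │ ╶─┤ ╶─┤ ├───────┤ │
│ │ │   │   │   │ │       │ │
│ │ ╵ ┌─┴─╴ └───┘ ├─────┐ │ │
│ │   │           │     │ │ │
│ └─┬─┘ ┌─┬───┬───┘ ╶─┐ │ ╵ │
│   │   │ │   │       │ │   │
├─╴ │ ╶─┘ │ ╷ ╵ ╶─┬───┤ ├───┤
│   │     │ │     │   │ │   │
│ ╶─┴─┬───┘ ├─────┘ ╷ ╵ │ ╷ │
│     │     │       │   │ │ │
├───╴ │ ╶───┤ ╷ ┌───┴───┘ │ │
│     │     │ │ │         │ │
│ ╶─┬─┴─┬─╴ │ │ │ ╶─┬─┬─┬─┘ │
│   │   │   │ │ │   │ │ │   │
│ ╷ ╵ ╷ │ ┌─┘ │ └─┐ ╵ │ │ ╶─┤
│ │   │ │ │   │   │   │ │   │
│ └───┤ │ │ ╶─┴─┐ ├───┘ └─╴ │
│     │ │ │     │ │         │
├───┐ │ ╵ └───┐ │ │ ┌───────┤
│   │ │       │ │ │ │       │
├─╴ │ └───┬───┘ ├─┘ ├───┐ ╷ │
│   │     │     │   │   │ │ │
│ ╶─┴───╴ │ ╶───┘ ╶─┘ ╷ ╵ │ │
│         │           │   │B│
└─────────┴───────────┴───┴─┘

Directions: down, down, down, down, right, down, left, down, right, right, down, left, left, down, right, down, right, up, right, down, down, down, right, up, up, up, right, up, left, left, up, right, right, up, up, right, down, right, up, right, right, up, right, right, down, down, down, left, up, left, down, left, left, left, down, down, down, left, down, right, right, down, down, left, left, down, right, right, right, right, right, up, right, down, right, up, up, right, down, down
First turn direction: right

Solution:

┌─────┬─────┬─┬─────┬───────┐
│A    │     │ │     │       │
│ ┌─╴ │ ┌─╴ │ ╵ ╷ ╷ └───╴ ╷ │
│↓│   │ │   │   │ │       │ │
│ │ ┌─┘ │ ╶─┤ ╶─┤ ├───────┤ │
│↓│ │   │   │   │ │       │ │
│ │ ╵ ┌─┴─╴ └───┘ ├─────┐ │ │
│↓│   │           │↱ → ↓│ │ │
│ └─┬─┘ ┌─┬───┬───┘ ╶─┐ │ ╵ │
│↳ ↓│   │ │↱ ↓│↱ → ↑  │↓│   │
├─╴ │ ╶─┘ │ ╷ ╵ ╶─┬───┤ ├───┤
│↓ ↲│     │↑│↳ ↑  │↓ ↰│↓│   │
│ ╶─┴─┬───┘ ├─────┘ ╷ ╵ │ ╷ │
│↳ → ↓│↱ → ↑│↓ ← ← ↲│↑ ↲│ │ │
├───╴ │ ╶───┤ ╷ ┌───┴───┘ │ │
│↓ ← ↲│↑ ← ↰│↓│ │         │ │
│ ╶─┬─┴─┬─╴ │ │ │ ╶─┬─┬─┬─┘ │
│↳ ↓│↱ ↓│↱ ↑│↓│ │   │ │ │   │
│ ╷ ╵ ╷ │ ┌─┘ │ └─┐ ╵ │ │ ╶─┤
│ │↳ ↑│↓│↑│↓ ↲│   │   │ │   │
│ └───┤ │ │ ╶─┴─┐ ├───┘ └─╴ │
│     │↓│↑│↳ → ↓│ │         │
├───┐ │ ╵ └───┐ │ │ ┌───────┤
│   │ │↳ ↑    │↓│ │ │    ↱ ↓│
├─╴ │ └───┬───┘ ├─┘ ├───┐ ╷ │
│   │     │↓ ← ↲│   │↱ ↓│↑│↓│
│ ╶─┴───╴ │ ╶───┘ ╶─┘ ╷ ╵ │ │
│         │↳ → → → → ↑│↳ ↑│B│
└─────────┴───────────┴───┴─┘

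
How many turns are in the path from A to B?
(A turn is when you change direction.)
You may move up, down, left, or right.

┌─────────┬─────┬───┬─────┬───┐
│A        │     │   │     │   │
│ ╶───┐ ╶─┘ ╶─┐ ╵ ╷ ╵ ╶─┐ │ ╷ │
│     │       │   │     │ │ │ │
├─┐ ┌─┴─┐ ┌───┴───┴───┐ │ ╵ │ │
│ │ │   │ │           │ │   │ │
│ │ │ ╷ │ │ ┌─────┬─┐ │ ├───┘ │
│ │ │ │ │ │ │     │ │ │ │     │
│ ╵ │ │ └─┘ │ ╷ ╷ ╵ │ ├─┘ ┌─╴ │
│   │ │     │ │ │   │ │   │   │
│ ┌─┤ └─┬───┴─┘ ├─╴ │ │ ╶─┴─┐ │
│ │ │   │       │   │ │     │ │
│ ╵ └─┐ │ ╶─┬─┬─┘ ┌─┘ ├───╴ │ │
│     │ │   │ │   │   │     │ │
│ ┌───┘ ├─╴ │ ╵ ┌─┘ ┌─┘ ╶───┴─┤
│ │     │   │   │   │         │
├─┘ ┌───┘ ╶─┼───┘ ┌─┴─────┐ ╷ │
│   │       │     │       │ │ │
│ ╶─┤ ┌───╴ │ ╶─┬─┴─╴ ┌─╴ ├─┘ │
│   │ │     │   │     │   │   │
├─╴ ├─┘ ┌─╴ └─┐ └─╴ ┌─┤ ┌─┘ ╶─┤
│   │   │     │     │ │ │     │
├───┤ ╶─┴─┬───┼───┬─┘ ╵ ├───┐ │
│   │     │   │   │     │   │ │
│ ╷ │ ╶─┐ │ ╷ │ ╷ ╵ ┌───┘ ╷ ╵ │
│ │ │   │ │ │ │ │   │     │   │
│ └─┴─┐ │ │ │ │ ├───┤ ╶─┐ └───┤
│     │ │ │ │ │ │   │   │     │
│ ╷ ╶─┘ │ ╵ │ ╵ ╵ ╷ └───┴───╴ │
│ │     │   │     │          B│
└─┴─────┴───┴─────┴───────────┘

Directions: right, right, right, down, right, right, up, right, right, down, right, up, right, down, right, up, right, right, down, down, right, up, up, right, down, down, down, left, left, down, left, down, right, right, down, left, left, down, right, right, right, down, down, left, down, right, down, down, left, up, left, down, down, right, right, down
Number of turns: 37

Solution:

┌─────────┬─────┬───┬─────┬───┐
│A → → ↓  │↱ → ↓│↱ ↓│↱ → ↓│↱ ↓│
│ ╶───┐ ╶─┘ ╶─┐ ╵ ╷ ╵ ╶─┐ │ ╷ │
│     │↳ → ↑  │↳ ↑│↳ ↑  │↓│↑│↓│
├─┐ ┌─┴─┐ ┌───┴───┴───┐ │ ╵ │ │
│ │ │   │ │           │ │↳ ↑│↓│
│ │ │ ╷ │ │ ┌─────┬─┐ │ ├───┘ │
│ │ │ │ │ │ │     │ │ │ │↓ ← ↲│
│ ╵ │ │ └─┘ │ ╷ ╷ ╵ │ ├─┘ ┌─╴ │
│   │ │     │ │ │   │ │↓ ↲│   │
│ ┌─┤ └─┬───┴─┘ ├─╴ │ │ ╶─┴─┐ │
│ │ │   │       │   │ │↳ → ↓│ │
│ ╵ └─┐ │ ╶─┬─┬─┘ ┌─┘ ├───╴ │ │
│     │ │   │ │   │   │↓ ← ↲│ │
│ ┌───┘ ├─╴ │ ╵ ┌─┘ ┌─┘ ╶───┴─┤
│ │     │   │   │   │  ↳ → → ↓│
├─┘ ┌───┘ ╶─┼───┘ ┌─┴─────┐ ╷ │
│   │       │     │       │ │↓│
│ ╶─┤ ┌───╴ │ ╶─┬─┴─╴ ┌─╴ ├─┘ │
│   │ │     │   │     │   │↓ ↲│
├─╴ ├─┘ ┌─╴ └─┐ └─╴ ┌─┤ ┌─┘ ╶─┤
│   │   │     │     │ │ │  ↳ ↓│
├───┤ ╶─┴─┬───┼───┬─┘ ╵ ├───┐ │
│   │     │   │   │     │↓ ↰│↓│
│ ╷ │ ╶─┐ │ ╷ │ ╷ ╵ ┌───┘ ╷ ╵ │
│ │ │   │ │ │ │ │   │    ↓│↑ ↲│
│ └─┴─┐ │ │ │ │ ├───┤ ╶─┐ └───┤
│     │ │ │ │ │ │   │   │↳ → ↓│
│ ╷ ╶─┘ │ ╵ │ ╵ ╵ ╷ └───┴───╴ │
│ │     │   │     │          B│
└─┴─────┴───┴─────┴───────────┘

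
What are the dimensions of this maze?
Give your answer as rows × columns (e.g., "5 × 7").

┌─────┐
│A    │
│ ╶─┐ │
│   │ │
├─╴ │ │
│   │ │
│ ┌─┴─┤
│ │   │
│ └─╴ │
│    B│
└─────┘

Counting the maze dimensions:
Rows (vertical): 5
Columns (horizontal): 3
Dimensions: 5 × 3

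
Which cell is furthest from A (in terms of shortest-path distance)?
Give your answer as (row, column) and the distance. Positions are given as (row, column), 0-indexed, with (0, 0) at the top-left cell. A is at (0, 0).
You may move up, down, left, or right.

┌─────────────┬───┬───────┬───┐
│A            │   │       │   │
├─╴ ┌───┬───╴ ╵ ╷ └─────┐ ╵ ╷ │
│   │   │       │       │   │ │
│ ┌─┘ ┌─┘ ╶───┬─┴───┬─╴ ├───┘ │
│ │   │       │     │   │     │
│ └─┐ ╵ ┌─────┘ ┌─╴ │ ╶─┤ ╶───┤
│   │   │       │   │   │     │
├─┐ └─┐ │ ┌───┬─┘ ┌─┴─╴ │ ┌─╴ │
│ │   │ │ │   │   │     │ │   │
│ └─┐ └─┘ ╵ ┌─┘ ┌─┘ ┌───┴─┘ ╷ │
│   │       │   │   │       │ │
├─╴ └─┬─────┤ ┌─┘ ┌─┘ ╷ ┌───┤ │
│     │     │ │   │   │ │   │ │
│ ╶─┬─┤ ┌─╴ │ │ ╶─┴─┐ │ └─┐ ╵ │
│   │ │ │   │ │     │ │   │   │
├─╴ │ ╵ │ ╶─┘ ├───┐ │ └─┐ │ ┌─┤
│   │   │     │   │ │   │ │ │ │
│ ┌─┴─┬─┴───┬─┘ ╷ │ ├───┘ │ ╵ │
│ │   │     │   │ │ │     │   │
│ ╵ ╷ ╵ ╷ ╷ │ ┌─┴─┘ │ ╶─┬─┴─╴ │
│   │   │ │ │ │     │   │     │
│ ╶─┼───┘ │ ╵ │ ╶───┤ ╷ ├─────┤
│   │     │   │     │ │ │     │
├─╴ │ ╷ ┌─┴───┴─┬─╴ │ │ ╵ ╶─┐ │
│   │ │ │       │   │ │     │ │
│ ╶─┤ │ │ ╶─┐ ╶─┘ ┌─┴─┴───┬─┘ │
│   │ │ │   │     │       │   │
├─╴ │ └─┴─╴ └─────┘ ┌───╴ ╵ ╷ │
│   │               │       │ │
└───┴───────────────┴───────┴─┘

Computing BFS distances from A to all cells:
Furthest cell: (0, 9)
Distance: 95 steps

Path from A to the furthest cell:

┌─────────────┬───┬───────┬───┐
│A → → → → → ↓│↱ ↓│B ← ← ↰│↓ ↰│
├─╴ ┌───┬───╴ ╵ ╷ └─────┐ ╵ ╷ │
│   │   │    ↳ ↑│↳ → → ↓│↑ ↲│↑│
│ ┌─┘ ┌─┘ ╶───┬─┴───┬─╴ ├───┘ │
│ │   │       │     │↓ ↲│↱ → ↑│
│ └─┐ ╵ ┌─────┘ ┌─╴ │ ╶─┤ ╶───┤
│   │   │       │   │↳ ↓│↑ ← ↰│
├─┐ └─┐ │ ┌───┬─┘ ┌─┴─╴ │ ┌─╴ │
│ │   │ │ │   │   │↓ ← ↲│ │↱ ↑│
│ └─┐ └─┘ ╵ ┌─┘ ┌─┘ ┌───┴─┘ ╷ │
│   │       │   │↓ ↲│  ↱ → ↑│ │
├─╴ └─┬─────┤ ┌─┘ ┌─┘ ╷ ┌───┤ │
│     │     │ │↓ ↲│   │↑│   │ │
│ ╶─┬─┤ ┌─╴ │ │ ╶─┴─┐ │ └─┐ ╵ │
│   │ │ │   │ │↳ → ↓│ │↑ ↰│   │
├─╴ │ ╵ │ ╶─┘ ├───┐ │ └─┐ │ ┌─┤
│   │   │     │   │↓│   │↑│ │ │
│ ┌─┴─┬─┴───┬─┘ ╷ │ ├───┘ │ ╵ │
│ │   │     │   │ │↓│↱ → ↑│   │
│ ╵ ╷ ╵ ╷ ╷ │ ┌─┴─┘ │ ╶─┬─┴─╴ │
│   │   │ │ │ │↓ ← ↲│↑ ↰│     │
│ ╶─┼───┘ │ ╵ │ ╶───┤ ╷ ├─────┤
│   │     │   │↳ → ↓│ │↑│↓ ← ↰│
├─╴ │ ╷ ┌─┴───┴─┬─╴ │ │ ╵ ╶─┐ │
│   │ │ │↓ ← ↰  │↓ ↲│ │↑ ↲  │↑│
│ ╶─┤ │ │ ╶─┐ ╶─┘ ┌─┴─┴───┬─┘ │
│   │ │ │↳ ↓│↑ ← ↲│↱ → → ↓│↱ ↑│
├─╴ │ └─┴─╴ └─────┘ ┌───╴ ╵ ╷ │
│   │      ↳ → → → ↑│    ↳ ↑│ │
└───┴───────────────┴───────┴─┘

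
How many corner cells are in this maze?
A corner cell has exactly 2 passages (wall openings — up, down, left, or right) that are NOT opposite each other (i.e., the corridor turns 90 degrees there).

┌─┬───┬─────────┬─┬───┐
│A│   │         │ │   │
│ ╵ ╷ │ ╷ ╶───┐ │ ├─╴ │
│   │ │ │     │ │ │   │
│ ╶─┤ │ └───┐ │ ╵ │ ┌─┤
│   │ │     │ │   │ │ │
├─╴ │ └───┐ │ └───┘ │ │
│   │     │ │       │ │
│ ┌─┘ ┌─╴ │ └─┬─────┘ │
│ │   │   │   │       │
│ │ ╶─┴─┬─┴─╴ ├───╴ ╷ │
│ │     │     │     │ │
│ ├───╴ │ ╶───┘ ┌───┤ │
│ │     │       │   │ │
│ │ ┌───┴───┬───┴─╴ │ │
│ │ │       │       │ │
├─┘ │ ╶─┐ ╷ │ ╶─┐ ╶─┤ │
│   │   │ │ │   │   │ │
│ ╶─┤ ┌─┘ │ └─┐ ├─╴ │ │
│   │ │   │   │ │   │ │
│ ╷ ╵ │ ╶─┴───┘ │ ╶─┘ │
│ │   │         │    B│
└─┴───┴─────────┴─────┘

Counting corner cells (2 non-opposite passages):
Total corners: 59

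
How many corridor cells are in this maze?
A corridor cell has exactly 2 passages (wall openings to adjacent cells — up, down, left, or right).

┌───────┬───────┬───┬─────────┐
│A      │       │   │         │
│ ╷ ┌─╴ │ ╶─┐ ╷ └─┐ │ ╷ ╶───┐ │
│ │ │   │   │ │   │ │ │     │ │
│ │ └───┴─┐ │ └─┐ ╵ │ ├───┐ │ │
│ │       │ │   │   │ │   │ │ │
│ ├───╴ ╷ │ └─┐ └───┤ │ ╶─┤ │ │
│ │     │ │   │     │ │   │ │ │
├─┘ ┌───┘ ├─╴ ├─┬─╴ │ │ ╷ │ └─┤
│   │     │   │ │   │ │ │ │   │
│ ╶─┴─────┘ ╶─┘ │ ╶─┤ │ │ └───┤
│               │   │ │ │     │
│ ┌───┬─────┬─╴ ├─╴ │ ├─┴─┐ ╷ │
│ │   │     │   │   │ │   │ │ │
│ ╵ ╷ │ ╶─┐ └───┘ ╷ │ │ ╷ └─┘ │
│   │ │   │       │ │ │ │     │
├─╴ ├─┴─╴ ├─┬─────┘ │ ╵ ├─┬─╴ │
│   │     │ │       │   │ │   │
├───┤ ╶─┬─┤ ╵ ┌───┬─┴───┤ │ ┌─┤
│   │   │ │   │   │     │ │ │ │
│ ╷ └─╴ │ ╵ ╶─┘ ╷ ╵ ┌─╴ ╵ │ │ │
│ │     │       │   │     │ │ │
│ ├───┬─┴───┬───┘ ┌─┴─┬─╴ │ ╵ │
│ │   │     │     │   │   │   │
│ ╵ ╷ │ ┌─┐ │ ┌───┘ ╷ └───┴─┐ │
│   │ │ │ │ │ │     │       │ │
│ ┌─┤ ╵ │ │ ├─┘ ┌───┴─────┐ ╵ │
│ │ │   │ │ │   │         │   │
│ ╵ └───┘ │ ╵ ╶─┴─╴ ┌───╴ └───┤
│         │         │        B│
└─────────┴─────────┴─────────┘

Counting cells with exactly 2 passages:
Total corridor cells: 177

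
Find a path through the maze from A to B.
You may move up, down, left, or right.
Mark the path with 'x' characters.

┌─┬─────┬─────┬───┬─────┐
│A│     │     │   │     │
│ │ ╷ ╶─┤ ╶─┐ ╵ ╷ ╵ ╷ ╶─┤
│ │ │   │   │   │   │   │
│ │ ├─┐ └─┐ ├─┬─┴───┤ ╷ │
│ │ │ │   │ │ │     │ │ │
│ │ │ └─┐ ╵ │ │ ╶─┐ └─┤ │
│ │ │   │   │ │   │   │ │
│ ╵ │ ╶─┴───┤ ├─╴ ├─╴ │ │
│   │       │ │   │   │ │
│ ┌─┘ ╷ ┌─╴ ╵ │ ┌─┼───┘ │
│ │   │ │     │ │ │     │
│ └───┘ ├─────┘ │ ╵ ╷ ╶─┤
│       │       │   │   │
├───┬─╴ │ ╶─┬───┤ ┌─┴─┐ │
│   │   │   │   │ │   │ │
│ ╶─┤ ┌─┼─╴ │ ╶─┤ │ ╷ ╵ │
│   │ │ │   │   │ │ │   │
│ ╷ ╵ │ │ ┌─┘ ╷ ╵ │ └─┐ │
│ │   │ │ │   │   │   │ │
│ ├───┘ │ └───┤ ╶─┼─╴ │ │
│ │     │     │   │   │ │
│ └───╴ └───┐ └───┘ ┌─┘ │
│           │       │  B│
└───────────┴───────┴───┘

Finding the shortest path through the maze:
Path length: 44 steps
Directions: down → down → down → down → right → up → up → up → up → right → down → right → down → right → down → right → up → up → left → up → right → right → down → right → up → right → down → right → up → right → down → right → down → down → down → down → left → down → right → down → down → down → down → down

Solution:

┌─┬─────┬─────┬───┬─────┐
│A│x x  │x x x│x x│x x  │
│ │ ╷ ╶─┤ ╶─┐ ╵ ╷ ╵ ╷ ╶─┤
│x│x│x x│x x│x x│x x│x x│
│ │ ├─┐ └─┐ ├─┬─┴───┤ ╷ │
│x│x│ │x x│x│ │     │ │x│
│ │ │ └─┐ ╵ │ │ ╶─┐ └─┤ │
│x│x│   │x x│ │   │   │x│
│ ╵ │ ╶─┴───┤ ├─╴ ├─╴ │ │
│x x│       │ │   │   │x│
│ ┌─┘ ╷ ┌─╴ ╵ │ ┌─┼───┘ │
│ │   │ │     │ │ │  x x│
│ └───┘ ├─────┘ │ ╵ ╷ ╶─┤
│       │       │   │x x│
├───┬─╴ │ ╶─┬───┤ ┌─┴─┐ │
│   │   │   │   │ │   │x│
│ ╶─┤ ┌─┼─╴ │ ╶─┤ │ ╷ ╵ │
│   │ │ │   │   │ │ │  x│
│ ╷ ╵ │ │ ┌─┘ ╷ ╵ │ └─┐ │
│ │   │ │ │   │   │   │x│
│ ├───┘ │ └───┤ ╶─┼─╴ │ │
│ │     │     │   │   │x│
│ └───╴ └───┐ └───┘ ┌─┘ │
│           │       │  B│
└───────────┴───────┴───┘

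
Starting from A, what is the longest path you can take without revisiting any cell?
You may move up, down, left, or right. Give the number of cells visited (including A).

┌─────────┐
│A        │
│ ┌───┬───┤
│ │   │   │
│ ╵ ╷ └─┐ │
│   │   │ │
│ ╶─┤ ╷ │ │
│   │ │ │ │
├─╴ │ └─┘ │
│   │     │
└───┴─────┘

Finding longest simple path using DFS:
Start: (0, 0)
Longest path visits 15 cells
Path: A → down → down → right → up → right → down → down → down → right → right → up → up → up → left

Solution:

┌─────────┐
│A        │
│ ┌───┬───┤
│↓│↱ ↓│B ↰│
│ ╵ ╷ └─┐ │
│↳ ↑│↓  │↑│
│ ╶─┤ ╷ │ │
│   │↓│ │↑│
├─╴ │ └─┘ │
│   │↳ → ↑│
└───┴─────┘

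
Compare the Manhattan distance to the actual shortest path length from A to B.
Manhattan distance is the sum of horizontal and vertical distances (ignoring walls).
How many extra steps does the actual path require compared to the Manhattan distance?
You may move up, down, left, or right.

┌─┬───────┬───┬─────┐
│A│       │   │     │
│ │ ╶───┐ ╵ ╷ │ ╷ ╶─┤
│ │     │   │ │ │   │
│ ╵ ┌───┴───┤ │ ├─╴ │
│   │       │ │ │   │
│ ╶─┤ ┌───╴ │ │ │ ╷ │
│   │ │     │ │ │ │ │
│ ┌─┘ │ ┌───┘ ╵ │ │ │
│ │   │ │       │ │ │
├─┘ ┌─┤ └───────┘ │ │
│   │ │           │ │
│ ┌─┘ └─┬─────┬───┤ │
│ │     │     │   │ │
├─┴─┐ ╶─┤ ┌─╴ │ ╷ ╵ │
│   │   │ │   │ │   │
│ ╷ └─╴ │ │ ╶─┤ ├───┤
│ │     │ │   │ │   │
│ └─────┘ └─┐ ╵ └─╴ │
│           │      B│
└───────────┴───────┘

Manhattan distance: |9 - 0| + |9 - 0| = 18
Actual path length: 38
Extra steps: 38 - 18 = 20

Solution:

┌─┬───────┬───┬─────┐
│A│↱ → → ↓│↱ ↓│↱ ↓  │
│ │ ╶───┐ ╵ ╷ │ ╷ ╶─┤
│↓│↑    │↳ ↑│↓│↑│↳ ↓│
│ ╵ ┌───┴───┤ │ ├─╴ │
│↳ ↑│       │↓│↑│  ↓│
│ ╶─┤ ┌───╴ │ │ │ ╷ │
│   │ │     │↓│↑│ │↓│
│ ┌─┘ │ ┌───┘ ╵ │ │ │
│ │   │ │    ↳ ↑│ │↓│
├─┘ ┌─┤ └───────┘ │ │
│   │ │           │↓│
│ ┌─┘ └─┬─────┬───┤ │
│ │     │     │↓ ↰│↓│
├─┴─┐ ╶─┤ ┌─╴ │ ╷ ╵ │
│   │   │ │   │↓│↑ ↲│
│ ╷ └─╴ │ │ ╶─┤ ├───┤
│ │     │ │   │↓│   │
│ └─────┘ └─┐ ╵ └─╴ │
│           │  ↳ → B│
└───────────┴───────┘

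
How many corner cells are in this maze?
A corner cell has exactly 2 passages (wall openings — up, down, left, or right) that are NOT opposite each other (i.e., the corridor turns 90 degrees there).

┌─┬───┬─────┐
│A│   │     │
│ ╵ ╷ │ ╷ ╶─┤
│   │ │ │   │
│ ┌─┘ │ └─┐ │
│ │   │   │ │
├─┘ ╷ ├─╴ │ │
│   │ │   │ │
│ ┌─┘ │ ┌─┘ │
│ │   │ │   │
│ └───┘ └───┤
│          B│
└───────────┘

Counting corner cells (2 non-opposite passages):
Total corners: 16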